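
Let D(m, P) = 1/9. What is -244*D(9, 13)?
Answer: -244/9 ≈ -27.111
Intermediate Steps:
D(m, P) = 1/9
-244*D(9, 13) = -244*1/9 = -244/9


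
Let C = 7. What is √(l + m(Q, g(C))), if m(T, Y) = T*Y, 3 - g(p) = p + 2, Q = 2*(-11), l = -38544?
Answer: 6*I*√1067 ≈ 195.99*I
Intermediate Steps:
Q = -22
g(p) = 1 - p (g(p) = 3 - (p + 2) = 3 - (2 + p) = 3 + (-2 - p) = 1 - p)
√(l + m(Q, g(C))) = √(-38544 - 22*(1 - 1*7)) = √(-38544 - 22*(1 - 7)) = √(-38544 - 22*(-6)) = √(-38544 + 132) = √(-38412) = 6*I*√1067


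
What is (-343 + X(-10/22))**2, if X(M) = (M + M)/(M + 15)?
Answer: 30129121/256 ≈ 1.1769e+5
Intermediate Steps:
X(M) = 2*M/(15 + M) (X(M) = (2*M)/(15 + M) = 2*M/(15 + M))
(-343 + X(-10/22))**2 = (-343 + 2*(-10/22)/(15 - 10/22))**2 = (-343 + 2*(-10*1/22)/(15 - 10*1/22))**2 = (-343 + 2*(-5/11)/(15 - 5/11))**2 = (-343 + 2*(-5/11)/(160/11))**2 = (-343 + 2*(-5/11)*(11/160))**2 = (-343 - 1/16)**2 = (-5489/16)**2 = 30129121/256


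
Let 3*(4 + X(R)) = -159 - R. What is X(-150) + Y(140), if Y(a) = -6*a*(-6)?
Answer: 5033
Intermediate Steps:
Y(a) = 36*a
X(R) = -57 - R/3 (X(R) = -4 + (-159 - R)/3 = -4 + (-53 - R/3) = -57 - R/3)
X(-150) + Y(140) = (-57 - ⅓*(-150)) + 36*140 = (-57 + 50) + 5040 = -7 + 5040 = 5033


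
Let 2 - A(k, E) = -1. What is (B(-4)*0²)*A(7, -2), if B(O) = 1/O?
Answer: 0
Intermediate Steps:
A(k, E) = 3 (A(k, E) = 2 - 1*(-1) = 2 + 1 = 3)
(B(-4)*0²)*A(7, -2) = (0²/(-4))*3 = -¼*0*3 = 0*3 = 0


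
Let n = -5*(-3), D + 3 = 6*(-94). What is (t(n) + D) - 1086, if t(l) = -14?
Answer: -1667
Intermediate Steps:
D = -567 (D = -3 + 6*(-94) = -3 - 564 = -567)
n = 15
(t(n) + D) - 1086 = (-14 - 567) - 1086 = -581 - 1086 = -1667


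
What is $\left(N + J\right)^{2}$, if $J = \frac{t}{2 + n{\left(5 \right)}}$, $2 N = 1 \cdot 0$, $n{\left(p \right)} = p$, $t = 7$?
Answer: $1$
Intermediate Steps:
$N = 0$ ($N = \frac{1 \cdot 0}{2} = \frac{1}{2} \cdot 0 = 0$)
$J = 1$ ($J = \frac{7}{2 + 5} = \frac{7}{7} = 7 \cdot \frac{1}{7} = 1$)
$\left(N + J\right)^{2} = \left(0 + 1\right)^{2} = 1^{2} = 1$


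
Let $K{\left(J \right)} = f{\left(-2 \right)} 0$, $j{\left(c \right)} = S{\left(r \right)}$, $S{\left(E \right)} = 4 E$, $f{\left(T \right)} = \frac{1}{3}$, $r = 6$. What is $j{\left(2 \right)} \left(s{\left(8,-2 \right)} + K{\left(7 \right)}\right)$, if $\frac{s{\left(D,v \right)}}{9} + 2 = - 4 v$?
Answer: $1296$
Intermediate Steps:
$s{\left(D,v \right)} = -18 - 36 v$ ($s{\left(D,v \right)} = -18 + 9 \left(- 4 v\right) = -18 - 36 v$)
$f{\left(T \right)} = \frac{1}{3}$
$j{\left(c \right)} = 24$ ($j{\left(c \right)} = 4 \cdot 6 = 24$)
$K{\left(J \right)} = 0$ ($K{\left(J \right)} = \frac{1}{3} \cdot 0 = 0$)
$j{\left(2 \right)} \left(s{\left(8,-2 \right)} + K{\left(7 \right)}\right) = 24 \left(\left(-18 - -72\right) + 0\right) = 24 \left(\left(-18 + 72\right) + 0\right) = 24 \left(54 + 0\right) = 24 \cdot 54 = 1296$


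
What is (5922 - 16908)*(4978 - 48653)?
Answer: 479813550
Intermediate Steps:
(5922 - 16908)*(4978 - 48653) = -10986*(-43675) = 479813550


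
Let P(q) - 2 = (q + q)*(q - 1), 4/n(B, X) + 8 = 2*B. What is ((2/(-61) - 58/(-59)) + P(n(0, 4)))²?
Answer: 1026113089/51811204 ≈ 19.805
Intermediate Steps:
n(B, X) = 4/(-8 + 2*B)
P(q) = 2 + 2*q*(-1 + q) (P(q) = 2 + (q + q)*(q - 1) = 2 + (2*q)*(-1 + q) = 2 + 2*q*(-1 + q))
((2/(-61) - 58/(-59)) + P(n(0, 4)))² = ((2/(-61) - 58/(-59)) + (2 - 4/(-4 + 0) + 2*(2/(-4 + 0))²))² = ((2*(-1/61) - 58*(-1/59)) + (2 - 4/(-4) + 2*(2/(-4))²))² = ((-2/61 + 58/59) + (2 - 4*(-1)/4 + 2*(2*(-¼))²))² = (3420/3599 + (2 - 2*(-½) + 2*(-½)²))² = (3420/3599 + (2 + 1 + 2*(¼)))² = (3420/3599 + (2 + 1 + ½))² = (3420/3599 + 7/2)² = (32033/7198)² = 1026113089/51811204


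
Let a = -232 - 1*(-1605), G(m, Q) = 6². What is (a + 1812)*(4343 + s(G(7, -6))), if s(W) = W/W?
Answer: 13835640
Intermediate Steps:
G(m, Q) = 36
s(W) = 1
a = 1373 (a = -232 + 1605 = 1373)
(a + 1812)*(4343 + s(G(7, -6))) = (1373 + 1812)*(4343 + 1) = 3185*4344 = 13835640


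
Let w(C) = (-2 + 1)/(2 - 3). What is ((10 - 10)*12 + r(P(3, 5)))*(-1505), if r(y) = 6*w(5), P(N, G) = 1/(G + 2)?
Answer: -9030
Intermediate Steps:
P(N, G) = 1/(2 + G)
w(C) = 1 (w(C) = -1/(-1) = -1*(-1) = 1)
r(y) = 6 (r(y) = 6*1 = 6)
((10 - 10)*12 + r(P(3, 5)))*(-1505) = ((10 - 10)*12 + 6)*(-1505) = (0*12 + 6)*(-1505) = (0 + 6)*(-1505) = 6*(-1505) = -9030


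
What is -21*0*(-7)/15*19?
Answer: 0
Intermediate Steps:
-21*0*(-7)/15*19 = -0/15*19 = -21*0*19 = 0*19 = 0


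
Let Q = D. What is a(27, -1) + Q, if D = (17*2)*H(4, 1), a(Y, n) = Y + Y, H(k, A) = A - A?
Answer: 54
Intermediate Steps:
H(k, A) = 0
a(Y, n) = 2*Y
D = 0 (D = (17*2)*0 = 34*0 = 0)
Q = 0
a(27, -1) + Q = 2*27 + 0 = 54 + 0 = 54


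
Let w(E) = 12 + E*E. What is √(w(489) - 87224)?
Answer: √151909 ≈ 389.75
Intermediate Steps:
w(E) = 12 + E²
√(w(489) - 87224) = √((12 + 489²) - 87224) = √((12 + 239121) - 87224) = √(239133 - 87224) = √151909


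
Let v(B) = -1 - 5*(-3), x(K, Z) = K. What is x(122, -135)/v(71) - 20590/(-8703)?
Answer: 675013/60921 ≈ 11.080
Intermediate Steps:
v(B) = 14 (v(B) = -1 + 15 = 14)
x(122, -135)/v(71) - 20590/(-8703) = 122/14 - 20590/(-8703) = 122*(1/14) - 20590*(-1/8703) = 61/7 + 20590/8703 = 675013/60921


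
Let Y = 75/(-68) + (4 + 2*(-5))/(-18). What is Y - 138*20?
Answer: -563197/204 ≈ -2760.8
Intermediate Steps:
Y = -157/204 (Y = 75*(-1/68) + (4 - 10)*(-1/18) = -75/68 - 6*(-1/18) = -75/68 + ⅓ = -157/204 ≈ -0.76961)
Y - 138*20 = -157/204 - 138*20 = -157/204 - 2760 = -563197/204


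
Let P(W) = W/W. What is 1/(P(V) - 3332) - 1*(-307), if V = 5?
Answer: 1022616/3331 ≈ 307.00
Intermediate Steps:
P(W) = 1
1/(P(V) - 3332) - 1*(-307) = 1/(1 - 3332) - 1*(-307) = 1/(-3331) + 307 = -1/3331 + 307 = 1022616/3331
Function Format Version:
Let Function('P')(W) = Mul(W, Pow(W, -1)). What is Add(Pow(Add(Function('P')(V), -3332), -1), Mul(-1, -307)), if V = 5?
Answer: Rational(1022616, 3331) ≈ 307.00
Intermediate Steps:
Function('P')(W) = 1
Add(Pow(Add(Function('P')(V), -3332), -1), Mul(-1, -307)) = Add(Pow(Add(1, -3332), -1), Mul(-1, -307)) = Add(Pow(-3331, -1), 307) = Add(Rational(-1, 3331), 307) = Rational(1022616, 3331)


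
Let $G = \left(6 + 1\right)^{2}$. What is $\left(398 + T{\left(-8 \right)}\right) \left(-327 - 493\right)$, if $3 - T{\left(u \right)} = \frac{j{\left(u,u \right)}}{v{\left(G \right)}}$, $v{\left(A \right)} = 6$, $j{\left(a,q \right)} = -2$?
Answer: $- \frac{987280}{3} \approx -3.2909 \cdot 10^{5}$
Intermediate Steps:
$G = 49$ ($G = 7^{2} = 49$)
$T{\left(u \right)} = \frac{10}{3}$ ($T{\left(u \right)} = 3 - - \frac{2}{6} = 3 - \left(-2\right) \frac{1}{6} = 3 - - \frac{1}{3} = 3 + \frac{1}{3} = \frac{10}{3}$)
$\left(398 + T{\left(-8 \right)}\right) \left(-327 - 493\right) = \left(398 + \frac{10}{3}\right) \left(-327 - 493\right) = \frac{1204}{3} \left(-820\right) = - \frac{987280}{3}$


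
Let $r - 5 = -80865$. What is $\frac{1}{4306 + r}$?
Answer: $- \frac{1}{76554} \approx -1.3063 \cdot 10^{-5}$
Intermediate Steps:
$r = -80860$ ($r = 5 - 80865 = -80860$)
$\frac{1}{4306 + r} = \frac{1}{4306 - 80860} = \frac{1}{-76554} = - \frac{1}{76554}$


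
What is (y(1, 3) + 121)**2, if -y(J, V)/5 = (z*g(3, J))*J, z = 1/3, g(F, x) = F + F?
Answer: 12321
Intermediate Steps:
g(F, x) = 2*F
z = 1/3 ≈ 0.33333
y(J, V) = -10*J (y(J, V) = -5*(2*3)/3*J = -5*(1/3)*6*J = -10*J)
(y(1, 3) + 121)**2 = (-10*1 + 121)**2 = (-10 + 121)**2 = 111**2 = 12321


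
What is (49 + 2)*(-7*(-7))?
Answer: 2499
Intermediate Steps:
(49 + 2)*(-7*(-7)) = 51*49 = 2499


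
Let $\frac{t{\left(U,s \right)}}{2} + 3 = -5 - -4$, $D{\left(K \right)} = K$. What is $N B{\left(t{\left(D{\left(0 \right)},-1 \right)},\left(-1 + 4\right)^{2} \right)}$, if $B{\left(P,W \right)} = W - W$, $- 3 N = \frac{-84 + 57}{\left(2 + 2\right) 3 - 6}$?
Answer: $0$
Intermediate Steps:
$t{\left(U,s \right)} = -8$ ($t{\left(U,s \right)} = -6 + 2 \left(-5 - -4\right) = -6 + 2 \left(-5 + 4\right) = -6 + 2 \left(-1\right) = -6 - 2 = -8$)
$N = \frac{3}{2}$ ($N = - \frac{\left(-84 + 57\right) \frac{1}{\left(2 + 2\right) 3 - 6}}{3} = - \frac{\left(-27\right) \frac{1}{4 \cdot 3 - 6}}{3} = - \frac{\left(-27\right) \frac{1}{12 - 6}}{3} = - \frac{\left(-27\right) \frac{1}{6}}{3} = \left(- \frac{1}{3}\right) \left(- \frac{9}{2}\right) = \frac{3}{2} \approx 1.5$)
$B{\left(P,W \right)} = 0$
$N B{\left(t{\left(D{\left(0 \right)},-1 \right)},\left(-1 + 4\right)^{2} \right)} = \frac{3}{2} \cdot 0 = 0$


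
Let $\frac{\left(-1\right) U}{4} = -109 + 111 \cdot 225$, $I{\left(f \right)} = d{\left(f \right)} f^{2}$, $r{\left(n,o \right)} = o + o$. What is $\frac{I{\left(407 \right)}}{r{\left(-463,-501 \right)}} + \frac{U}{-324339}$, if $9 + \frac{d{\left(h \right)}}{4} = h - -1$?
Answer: $- \frac{14291214038438}{54164613} \approx -2.6385 \cdot 10^{5}$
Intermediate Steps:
$r{\left(n,o \right)} = 2 o$
$d{\left(h \right)} = -32 + 4 h$ ($d{\left(h \right)} = -36 + 4 \left(h - -1\right) = -36 + 4 \left(h + 1\right) = -36 + 4 \left(1 + h\right) = -36 + \left(4 + 4 h\right) = -32 + 4 h$)
$I{\left(f \right)} = f^{2} \left(-32 + 4 f\right)$ ($I{\left(f \right)} = \left(-32 + 4 f\right) f^{2} = f^{2} \left(-32 + 4 f\right)$)
$U = -99464$ ($U = - 4 \left(-109 + 111 \cdot 225\right) = - 4 \left(-109 + 24975\right) = \left(-4\right) 24866 = -99464$)
$\frac{I{\left(407 \right)}}{r{\left(-463,-501 \right)}} + \frac{U}{-324339} = \frac{4 \cdot 407^{2} \left(-8 + 407\right)}{2 \left(-501\right)} - \frac{99464}{-324339} = \frac{4 \cdot 165649 \cdot 399}{-1002} - - \frac{99464}{324339} = 264375804 \left(- \frac{1}{1002}\right) + \frac{99464}{324339} = - \frac{44062634}{167} + \frac{99464}{324339} = - \frac{14291214038438}{54164613}$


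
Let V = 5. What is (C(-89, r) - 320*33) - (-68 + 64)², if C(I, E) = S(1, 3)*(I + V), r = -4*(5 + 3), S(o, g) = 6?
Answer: -11080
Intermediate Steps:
r = -32 (r = -4*8 = -32)
C(I, E) = 30 + 6*I (C(I, E) = 6*(I + 5) = 6*(5 + I) = 30 + 6*I)
(C(-89, r) - 320*33) - (-68 + 64)² = ((30 + 6*(-89)) - 320*33) - (-68 + 64)² = ((30 - 534) - 10560) - 1*(-4)² = (-504 - 10560) - 1*16 = -11064 - 16 = -11080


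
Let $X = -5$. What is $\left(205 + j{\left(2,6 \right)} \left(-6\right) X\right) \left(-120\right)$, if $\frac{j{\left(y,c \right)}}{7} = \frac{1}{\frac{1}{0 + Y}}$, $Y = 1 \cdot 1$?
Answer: $-49800$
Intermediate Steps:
$Y = 1$
$j{\left(y,c \right)} = 7$ ($j{\left(y,c \right)} = \frac{7}{\frac{1}{0 + 1}} = \frac{7}{1^{-1}} = \frac{7}{1} = 7 \cdot 1 = 7$)
$\left(205 + j{\left(2,6 \right)} \left(-6\right) X\right) \left(-120\right) = \left(205 + 7 \left(-6\right) \left(-5\right)\right) \left(-120\right) = \left(205 - -210\right) \left(-120\right) = \left(205 + 210\right) \left(-120\right) = 415 \left(-120\right) = -49800$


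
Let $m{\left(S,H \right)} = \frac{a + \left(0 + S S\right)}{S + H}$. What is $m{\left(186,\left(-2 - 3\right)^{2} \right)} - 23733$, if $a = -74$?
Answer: $- \frac{4973141}{211} \approx -23569.0$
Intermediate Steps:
$m{\left(S,H \right)} = \frac{-74 + S^{2}}{H + S}$ ($m{\left(S,H \right)} = \frac{-74 + \left(0 + S S\right)}{S + H} = \frac{-74 + \left(0 + S^{2}\right)}{H + S} = \frac{-74 + S^{2}}{H + S}$)
$m{\left(186,\left(-2 - 3\right)^{2} \right)} - 23733 = \frac{-74 + 186^{2}}{\left(-2 - 3\right)^{2} + 186} - 23733 = \frac{-74 + 34596}{\left(-2 - 3\right)^{2} + 186} - 23733 = \frac{1}{\left(-5\right)^{2} + 186} \cdot 34522 - 23733 = \frac{1}{25 + 186} \cdot 34522 - 23733 = \frac{1}{211} \cdot 34522 - 23733 = \frac{34522}{211} - 23733 = - \frac{4973141}{211}$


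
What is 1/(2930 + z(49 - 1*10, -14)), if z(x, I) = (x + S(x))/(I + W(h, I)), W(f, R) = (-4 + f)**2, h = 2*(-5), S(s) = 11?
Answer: 91/266655 ≈ 0.00034126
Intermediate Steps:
h = -10
z(x, I) = (11 + x)/(196 + I) (z(x, I) = (x + 11)/(I + (-4 - 10)**2) = (11 + x)/(I + (-14)**2) = (11 + x)/(I + 196) = (11 + x)/(196 + I))
1/(2930 + z(49 - 1*10, -14)) = 1/(2930 + (11 + (49 - 1*10))/(196 - 14)) = 1/(2930 + (11 + (49 - 10))/182) = 1/(2930 + (11 + 39)/182) = 1/(2930 + (1/182)*50) = 1/(2930 + 25/91) = 1/(266655/91) = 91/266655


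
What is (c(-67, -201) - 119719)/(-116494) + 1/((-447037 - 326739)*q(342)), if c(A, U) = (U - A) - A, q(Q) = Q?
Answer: 15849567902809/15413984689824 ≈ 1.0283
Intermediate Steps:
c(A, U) = U - 2*A
(c(-67, -201) - 119719)/(-116494) + 1/((-447037 - 326739)*q(342)) = ((-201 - 2*(-67)) - 119719)/(-116494) + 1/(-447037 - 326739*342) = ((-201 + 134) - 119719)*(-1/116494) + (1/342)/(-773776) = (-67 - 119719)*(-1/116494) - 1/773776*1/342 = -119786*(-1/116494) - 1/264631392 = 59893/58247 - 1/264631392 = 15849567902809/15413984689824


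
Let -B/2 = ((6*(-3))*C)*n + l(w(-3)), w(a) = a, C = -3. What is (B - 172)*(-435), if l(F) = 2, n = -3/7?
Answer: 394980/7 ≈ 56426.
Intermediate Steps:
n = -3/7 (n = -3*⅐ = -3/7 ≈ -0.42857)
B = 296/7 (B = -2*(((6*(-3))*(-3))*(-3/7) + 2) = -2*(-18*(-3)*(-3/7) + 2) = -2*(54*(-3/7) + 2) = -2*(-162/7 + 2) = -2*(-148/7) = 296/7 ≈ 42.286)
(B - 172)*(-435) = (296/7 - 172)*(-435) = -908/7*(-435) = 394980/7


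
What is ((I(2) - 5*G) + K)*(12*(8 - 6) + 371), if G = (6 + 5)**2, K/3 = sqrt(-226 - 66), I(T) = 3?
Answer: -237790 + 2370*I*sqrt(73) ≈ -2.3779e+5 + 20249.0*I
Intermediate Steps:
K = 6*I*sqrt(73) (K = 3*sqrt(-226 - 66) = 3*sqrt(-292) = 3*(2*I*sqrt(73)) = 6*I*sqrt(73) ≈ 51.264*I)
G = 121 (G = 11**2 = 121)
((I(2) - 5*G) + K)*(12*(8 - 6) + 371) = ((3 - 5*121) + 6*I*sqrt(73))*(12*(8 - 6) + 371) = ((3 - 605) + 6*I*sqrt(73))*(12*2 + 371) = (-602 + 6*I*sqrt(73))*(24 + 371) = (-602 + 6*I*sqrt(73))*395 = -237790 + 2370*I*sqrt(73)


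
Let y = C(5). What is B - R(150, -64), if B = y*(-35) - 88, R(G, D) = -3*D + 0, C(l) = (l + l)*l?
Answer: -2030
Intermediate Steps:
C(l) = 2*l**2 (C(l) = (2*l)*l = 2*l**2)
R(G, D) = -3*D
y = 50 (y = 2*5**2 = 2*25 = 50)
B = -1838 (B = 50*(-35) - 88 = -1750 - 88 = -1838)
B - R(150, -64) = -1838 - (-3)*(-64) = -1838 - 1*192 = -1838 - 192 = -2030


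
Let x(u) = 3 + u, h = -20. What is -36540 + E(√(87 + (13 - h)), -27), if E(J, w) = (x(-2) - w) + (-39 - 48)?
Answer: -36599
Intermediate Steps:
E(J, w) = -86 - w (E(J, w) = ((3 - 2) - w) + (-39 - 48) = (1 - w) - 87 = -86 - w)
-36540 + E(√(87 + (13 - h)), -27) = -36540 + (-86 - 1*(-27)) = -36540 + (-86 + 27) = -36540 - 59 = -36599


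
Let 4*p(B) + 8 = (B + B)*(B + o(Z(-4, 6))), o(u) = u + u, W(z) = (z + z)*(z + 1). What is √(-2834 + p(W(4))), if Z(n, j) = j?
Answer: 2*I*√449 ≈ 42.379*I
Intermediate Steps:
W(z) = 2*z*(1 + z) (W(z) = (2*z)*(1 + z) = 2*z*(1 + z))
o(u) = 2*u
p(B) = -2 + B*(12 + B)/2 (p(B) = -2 + ((B + B)*(B + 2*6))/4 = -2 + ((2*B)*(B + 12))/4 = -2 + ((2*B)*(12 + B))/4 = -2 + (2*B*(12 + B))/4 = -2 + B*(12 + B)/2)
√(-2834 + p(W(4))) = √(-2834 + (-2 + (2*4*(1 + 4))²/2 + 6*(2*4*(1 + 4)))) = √(-2834 + (-2 + (2*4*5)²/2 + 6*(2*4*5))) = √(-2834 + (-2 + (½)*40² + 6*40)) = √(-2834 + (-2 + (½)*1600 + 240)) = √(-2834 + (-2 + 800 + 240)) = √(-2834 + 1038) = √(-1796) = 2*I*√449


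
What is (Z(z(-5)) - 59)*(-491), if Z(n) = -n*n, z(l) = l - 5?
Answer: 78069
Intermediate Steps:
z(l) = -5 + l
Z(n) = -n²
(Z(z(-5)) - 59)*(-491) = (-(-5 - 5)² - 59)*(-491) = (-1*(-10)² - 59)*(-491) = (-1*100 - 59)*(-491) = (-100 - 59)*(-491) = -159*(-491) = 78069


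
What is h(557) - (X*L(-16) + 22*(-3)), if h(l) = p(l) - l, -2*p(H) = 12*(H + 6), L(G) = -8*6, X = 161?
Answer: 3859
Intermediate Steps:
L(G) = -48
p(H) = -36 - 6*H (p(H) = -6*(H + 6) = -6*(6 + H) = -(72 + 12*H)/2 = -36 - 6*H)
h(l) = -36 - 7*l (h(l) = (-36 - 6*l) - l = -36 - 7*l)
h(557) - (X*L(-16) + 22*(-3)) = (-36 - 7*557) - (161*(-48) + 22*(-3)) = (-36 - 3899) - (-7728 - 66) = -3935 - 1*(-7794) = -3935 + 7794 = 3859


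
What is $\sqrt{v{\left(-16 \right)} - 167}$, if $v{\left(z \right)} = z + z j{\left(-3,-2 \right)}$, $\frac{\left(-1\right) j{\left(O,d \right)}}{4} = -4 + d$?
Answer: $9 i \sqrt{7} \approx 23.812 i$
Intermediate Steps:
$j{\left(O,d \right)} = 16 - 4 d$ ($j{\left(O,d \right)} = - 4 \left(-4 + d\right) = 16 - 4 d$)
$v{\left(z \right)} = 25 z$ ($v{\left(z \right)} = z + z \left(16 - -8\right) = z + z \left(16 + 8\right) = z + z 24 = z + 24 z = 25 z$)
$\sqrt{v{\left(-16 \right)} - 167} = \sqrt{25 \left(-16\right) - 167} = \sqrt{-400 - 167} = \sqrt{-567} = 9 i \sqrt{7}$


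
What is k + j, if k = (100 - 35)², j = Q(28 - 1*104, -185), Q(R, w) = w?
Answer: 4040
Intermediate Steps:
j = -185
k = 4225 (k = 65² = 4225)
k + j = 4225 - 185 = 4040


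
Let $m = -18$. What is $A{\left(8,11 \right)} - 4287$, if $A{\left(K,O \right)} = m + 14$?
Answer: $-4291$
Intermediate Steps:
$A{\left(K,O \right)} = -4$ ($A{\left(K,O \right)} = -18 + 14 = -4$)
$A{\left(8,11 \right)} - 4287 = -4 - 4287 = -4291$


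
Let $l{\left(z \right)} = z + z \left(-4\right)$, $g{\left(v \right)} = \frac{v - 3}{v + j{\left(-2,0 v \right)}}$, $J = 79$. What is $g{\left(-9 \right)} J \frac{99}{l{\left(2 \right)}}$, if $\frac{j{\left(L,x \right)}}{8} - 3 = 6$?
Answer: $\frac{1738}{7} \approx 248.29$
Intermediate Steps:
$j{\left(L,x \right)} = 72$ ($j{\left(L,x \right)} = 24 + 8 \cdot 6 = 24 + 48 = 72$)
$g{\left(v \right)} = \frac{-3 + v}{72 + v}$ ($g{\left(v \right)} = \frac{v - 3}{v + 72} = \frac{-3 + v}{72 + v}$)
$l{\left(z \right)} = - 3 z$ ($l{\left(z \right)} = z - 4 z = - 3 z$)
$g{\left(-9 \right)} J \frac{99}{l{\left(2 \right)}} = \frac{-3 - 9}{72 - 9} \cdot 79 \frac{99}{\left(-3\right) 2} = \frac{1}{63} \left(-12\right) 79 \frac{99}{-6} = \frac{1}{63} \left(-12\right) 79 \cdot 99 \left(- \frac{1}{6}\right) = \left(- \frac{4}{21}\right) 79 \left(- \frac{33}{2}\right) = \left(- \frac{316}{21}\right) \left(- \frac{33}{2}\right) = \frac{1738}{7}$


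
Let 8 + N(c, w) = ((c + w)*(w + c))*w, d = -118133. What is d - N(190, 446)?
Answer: -180523341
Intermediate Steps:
N(c, w) = -8 + w*(c + w)**2 (N(c, w) = -8 + ((c + w)*(w + c))*w = -8 + ((c + w)*(c + w))*w = -8 + (c + w)**2*w = -8 + w*(c + w)**2)
d - N(190, 446) = -118133 - (-8 + 446*(190 + 446)**2) = -118133 - (-8 + 446*636**2) = -118133 - (-8 + 446*404496) = -118133 - (-8 + 180405216) = -118133 - 1*180405208 = -118133 - 180405208 = -180523341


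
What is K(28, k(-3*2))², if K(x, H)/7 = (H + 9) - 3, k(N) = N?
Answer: 0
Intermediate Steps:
K(x, H) = 42 + 7*H (K(x, H) = 7*((H + 9) - 3) = 7*((9 + H) - 3) = 7*(6 + H) = 42 + 7*H)
K(28, k(-3*2))² = (42 + 7*(-3*2))² = (42 + 7*(-6))² = (42 - 42)² = 0² = 0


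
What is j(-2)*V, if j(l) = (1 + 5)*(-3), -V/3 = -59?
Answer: -3186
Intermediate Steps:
V = 177 (V = -3*(-59) = 177)
j(l) = -18 (j(l) = 6*(-3) = -18)
j(-2)*V = -18*177 = -3186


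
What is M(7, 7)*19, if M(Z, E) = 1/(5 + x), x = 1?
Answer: 19/6 ≈ 3.1667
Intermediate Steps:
M(Z, E) = ⅙ (M(Z, E) = 1/(5 + 1) = 1/6 = ⅙)
M(7, 7)*19 = (⅙)*19 = 19/6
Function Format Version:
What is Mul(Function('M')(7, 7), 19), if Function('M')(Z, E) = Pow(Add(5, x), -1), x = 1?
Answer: Rational(19, 6) ≈ 3.1667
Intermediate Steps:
Function('M')(Z, E) = Rational(1, 6) (Function('M')(Z, E) = Pow(Add(5, 1), -1) = Pow(6, -1) = Rational(1, 6))
Mul(Function('M')(7, 7), 19) = Mul(Rational(1, 6), 19) = Rational(19, 6)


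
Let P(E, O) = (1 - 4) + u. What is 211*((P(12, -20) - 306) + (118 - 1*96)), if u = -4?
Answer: -61401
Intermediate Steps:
P(E, O) = -7 (P(E, O) = (1 - 4) - 4 = -3 - 4 = -7)
211*((P(12, -20) - 306) + (118 - 1*96)) = 211*((-7 - 306) + (118 - 1*96)) = 211*(-313 + (118 - 96)) = 211*(-313 + 22) = 211*(-291) = -61401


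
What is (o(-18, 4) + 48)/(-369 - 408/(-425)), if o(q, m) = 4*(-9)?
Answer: -100/3067 ≈ -0.032605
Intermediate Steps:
o(q, m) = -36
(o(-18, 4) + 48)/(-369 - 408/(-425)) = (-36 + 48)/(-369 - 408/(-425)) = 12/(-369 - 408*(-1/425)) = 12/(-369 + 24/25) = 12/(-9201/25) = 12*(-25/9201) = -100/3067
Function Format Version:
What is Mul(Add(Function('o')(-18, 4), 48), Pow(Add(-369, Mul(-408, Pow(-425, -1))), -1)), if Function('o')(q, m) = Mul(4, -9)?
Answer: Rational(-100, 3067) ≈ -0.032605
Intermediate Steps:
Function('o')(q, m) = -36
Mul(Add(Function('o')(-18, 4), 48), Pow(Add(-369, Mul(-408, Pow(-425, -1))), -1)) = Mul(Add(-36, 48), Pow(Add(-369, Mul(-408, Pow(-425, -1))), -1)) = Mul(12, Pow(Add(-369, Mul(-408, Rational(-1, 425))), -1)) = Mul(12, Pow(Add(-369, Rational(24, 25)), -1)) = Mul(12, Pow(Rational(-9201, 25), -1)) = Mul(12, Rational(-25, 9201)) = Rational(-100, 3067)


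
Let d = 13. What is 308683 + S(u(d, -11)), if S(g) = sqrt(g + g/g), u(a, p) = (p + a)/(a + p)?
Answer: 308683 + sqrt(2) ≈ 3.0868e+5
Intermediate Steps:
u(a, p) = 1 (u(a, p) = (a + p)/(a + p) = 1)
S(g) = sqrt(1 + g) (S(g) = sqrt(g + 1) = sqrt(1 + g))
308683 + S(u(d, -11)) = 308683 + sqrt(1 + 1) = 308683 + sqrt(2)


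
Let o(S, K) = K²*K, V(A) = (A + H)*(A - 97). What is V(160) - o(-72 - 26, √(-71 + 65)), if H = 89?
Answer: 15687 + 6*I*√6 ≈ 15687.0 + 14.697*I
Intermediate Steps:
V(A) = (-97 + A)*(89 + A) (V(A) = (A + 89)*(A - 97) = (89 + A)*(-97 + A) = (-97 + A)*(89 + A))
o(S, K) = K³
V(160) - o(-72 - 26, √(-71 + 65)) = (-8633 + 160² - 8*160) - (√(-71 + 65))³ = (-8633 + 25600 - 1280) - (√(-6))³ = 15687 - (I*√6)³ = 15687 - (-6)*I*√6 = 15687 + 6*I*√6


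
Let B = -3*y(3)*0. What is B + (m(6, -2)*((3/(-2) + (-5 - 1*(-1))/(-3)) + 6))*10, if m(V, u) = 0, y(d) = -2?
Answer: 0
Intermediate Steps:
B = 0 (B = -3*(-2)*0 = 6*0 = 0)
B + (m(6, -2)*((3/(-2) + (-5 - 1*(-1))/(-3)) + 6))*10 = 0 + (0*((3/(-2) + (-5 - 1*(-1))/(-3)) + 6))*10 = 0 + (0*((3*(-½) + (-5 + 1)*(-⅓)) + 6))*10 = 0 + (0*((-3/2 - 4*(-⅓)) + 6))*10 = 0 + (0*((-3/2 + 4/3) + 6))*10 = 0 + (0*(-⅙ + 6))*10 = 0 + (0*(35/6))*10 = 0 + 0*10 = 0 + 0 = 0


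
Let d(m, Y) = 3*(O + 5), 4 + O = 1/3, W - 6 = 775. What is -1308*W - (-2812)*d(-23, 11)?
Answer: -1010300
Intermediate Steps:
W = 781 (W = 6 + 775 = 781)
O = -11/3 (O = -4 + 1/3 = -11/3 ≈ -3.6667)
d(m, Y) = 4 (d(m, Y) = 3*(-11/3 + 5) = 3*(4/3) = 4)
-1308*W - (-2812)*d(-23, 11) = -1308*781 - (-2812)*4 = -1021548 - 1*(-11248) = -1021548 + 11248 = -1010300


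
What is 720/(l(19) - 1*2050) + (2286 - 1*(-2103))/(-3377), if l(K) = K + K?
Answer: -255957/154421 ≈ -1.6575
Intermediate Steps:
l(K) = 2*K
720/(l(19) - 1*2050) + (2286 - 1*(-2103))/(-3377) = 720/(2*19 - 1*2050) + (2286 - 1*(-2103))/(-3377) = 720/(38 - 2050) + (2286 + 2103)*(-1/3377) = 720/(-2012) + 4389*(-1/3377) = 720*(-1/2012) - 399/307 = -180/503 - 399/307 = -255957/154421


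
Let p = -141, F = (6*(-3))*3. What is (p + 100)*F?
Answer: 2214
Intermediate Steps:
F = -54 (F = -18*3 = -54)
(p + 100)*F = (-141 + 100)*(-54) = -41*(-54) = 2214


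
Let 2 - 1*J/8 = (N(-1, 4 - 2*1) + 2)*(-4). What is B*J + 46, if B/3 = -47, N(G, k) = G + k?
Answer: -15746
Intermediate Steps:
B = -141 (B = 3*(-47) = -141)
J = 112 (J = 16 - 8*((-1 + (4 - 2*1)) + 2)*(-4) = 16 - 8*((-1 + (4 - 2)) + 2)*(-4) = 16 - 8*((-1 + 2) + 2)*(-4) = 16 - 8*(1 + 2)*(-4) = 16 - 24*(-4) = 16 - 8*(-12) = 16 + 96 = 112)
B*J + 46 = -141*112 + 46 = -15792 + 46 = -15746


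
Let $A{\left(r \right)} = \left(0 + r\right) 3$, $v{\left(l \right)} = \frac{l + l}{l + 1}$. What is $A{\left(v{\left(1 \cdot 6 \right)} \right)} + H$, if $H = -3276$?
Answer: $- \frac{22896}{7} \approx -3270.9$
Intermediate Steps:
$v{\left(l \right)} = \frac{2 l}{1 + l}$
$A{\left(r \right)} = 3 r$ ($A{\left(r \right)} = r 3 = 3 r$)
$A{\left(v{\left(1 \cdot 6 \right)} \right)} + H = 3 \frac{2 \cdot 1 \cdot 6}{1 + 1 \cdot 6} - 3276 = 3 \cdot 2 \cdot 6 \frac{1}{1 + 6} - 3276 = 3 \cdot 2 \cdot 6 \cdot \frac{1}{7} - 3276 = 3 \cdot \frac{12}{7} - 3276 = \frac{36}{7} - 3276 = - \frac{22896}{7}$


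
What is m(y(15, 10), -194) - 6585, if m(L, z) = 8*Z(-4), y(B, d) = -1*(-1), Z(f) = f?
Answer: -6617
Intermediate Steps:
y(B, d) = 1
m(L, z) = -32 (m(L, z) = 8*(-4) = -32)
m(y(15, 10), -194) - 6585 = -32 - 6585 = -6617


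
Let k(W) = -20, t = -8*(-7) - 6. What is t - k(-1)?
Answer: 70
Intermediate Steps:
t = 50 (t = 56 - 6 = 50)
t - k(-1) = 50 - 1*(-20) = 50 + 20 = 70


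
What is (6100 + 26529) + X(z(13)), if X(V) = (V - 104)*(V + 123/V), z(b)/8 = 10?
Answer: 306721/10 ≈ 30672.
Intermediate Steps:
z(b) = 80 (z(b) = 8*10 = 80)
X(V) = (-104 + V)*(V + 123/V)
(6100 + 26529) + X(z(13)) = (6100 + 26529) + (123 + 80² - 12792/80 - 104*80) = 32629 + (123 + 6400 - 12792*1/80 - 8320) = 32629 + (123 + 6400 - 1599/10 - 8320) = 32629 - 19569/10 = 306721/10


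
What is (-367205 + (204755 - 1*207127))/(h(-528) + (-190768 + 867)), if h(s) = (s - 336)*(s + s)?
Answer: -369577/722483 ≈ -0.51154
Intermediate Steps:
h(s) = 2*s*(-336 + s) (h(s) = (-336 + s)*(2*s) = 2*s*(-336 + s))
(-367205 + (204755 - 1*207127))/(h(-528) + (-190768 + 867)) = (-367205 + (204755 - 1*207127))/(2*(-528)*(-336 - 528) + (-190768 + 867)) = (-367205 + (204755 - 207127))/(2*(-528)*(-864) - 189901) = (-367205 - 2372)/(912384 - 189901) = -369577/722483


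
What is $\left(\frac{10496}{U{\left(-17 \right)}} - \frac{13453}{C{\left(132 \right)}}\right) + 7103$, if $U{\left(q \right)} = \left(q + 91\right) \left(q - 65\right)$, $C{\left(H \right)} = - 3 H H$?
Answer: $\frac{1248618995}{175824} \approx 7101.5$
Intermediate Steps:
$C{\left(H \right)} = - 3 H^{2}$
$U{\left(q \right)} = \left(-65 + q\right) \left(91 + q\right)$ ($U{\left(q \right)} = \left(91 + q\right) \left(-65 + q\right) = \left(-65 + q\right) \left(91 + q\right)$)
$\left(\frac{10496}{U{\left(-17 \right)}} - \frac{13453}{C{\left(132 \right)}}\right) + 7103 = \left(\frac{10496}{-5915 + \left(-17\right)^{2} + 26 \left(-17\right)} - \frac{13453}{\left(-3\right) 132^{2}}\right) + 7103 = \left(\frac{10496}{-5915 + 289 - 442} - \frac{13453}{\left(-3\right) 17424}\right) + 7103 = \left(\frac{10496}{-6068} - \frac{13453}{-52272}\right) + 7103 = \left(10496 \left(- \frac{1}{6068}\right) - - \frac{1223}{4752}\right) + 7103 = \left(- \frac{64}{37} + \frac{1223}{4752}\right) + 7103 = - \frac{258877}{175824} + 7103 = \frac{1248618995}{175824}$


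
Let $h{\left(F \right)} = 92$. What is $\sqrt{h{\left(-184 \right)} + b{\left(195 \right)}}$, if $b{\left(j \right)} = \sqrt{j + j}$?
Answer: $\sqrt{92 + \sqrt{390}} \approx 10.571$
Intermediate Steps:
$b{\left(j \right)} = \sqrt{2} \sqrt{j}$ ($b{\left(j \right)} = \sqrt{2 j} = \sqrt{2} \sqrt{j}$)
$\sqrt{h{\left(-184 \right)} + b{\left(195 \right)}} = \sqrt{92 + \sqrt{2} \sqrt{195}} = \sqrt{92 + \sqrt{390}}$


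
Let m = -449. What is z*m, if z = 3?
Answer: -1347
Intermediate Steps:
z*m = 3*(-449) = -1347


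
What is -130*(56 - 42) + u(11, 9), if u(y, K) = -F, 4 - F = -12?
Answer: -1836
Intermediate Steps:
F = 16 (F = 4 - 1*(-12) = 4 + 12 = 16)
u(y, K) = -16 (u(y, K) = -1*16 = -16)
-130*(56 - 42) + u(11, 9) = -130*(56 - 42) - 16 = -130*14 - 16 = -1820 - 16 = -1836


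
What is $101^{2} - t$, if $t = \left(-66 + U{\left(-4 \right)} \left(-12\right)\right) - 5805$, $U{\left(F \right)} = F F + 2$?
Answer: $16288$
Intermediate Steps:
$U{\left(F \right)} = 2 + F^{2}$ ($U{\left(F \right)} = F^{2} + 2 = 2 + F^{2}$)
$t = -6087$ ($t = \left(-66 + \left(2 + \left(-4\right)^{2}\right) \left(-12\right)\right) - 5805 = \left(-66 + \left(2 + 16\right) \left(-12\right)\right) - 5805 = \left(-66 + 18 \left(-12\right)\right) - 5805 = \left(-66 - 216\right) - 5805 = -282 - 5805 = -6087$)
$101^{2} - t = 101^{2} - -6087 = 10201 + 6087 = 16288$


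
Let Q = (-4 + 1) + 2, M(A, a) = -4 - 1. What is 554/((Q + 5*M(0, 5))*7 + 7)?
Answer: -554/175 ≈ -3.1657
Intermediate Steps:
M(A, a) = -5
Q = -1 (Q = -3 + 2 = -1)
554/((Q + 5*M(0, 5))*7 + 7) = 554/((-1 + 5*(-5))*7 + 7) = 554/((-1 - 25)*7 + 7) = 554/(-26*7 + 7) = 554/(-182 + 7) = 554/(-175) = 554*(-1/175) = -554/175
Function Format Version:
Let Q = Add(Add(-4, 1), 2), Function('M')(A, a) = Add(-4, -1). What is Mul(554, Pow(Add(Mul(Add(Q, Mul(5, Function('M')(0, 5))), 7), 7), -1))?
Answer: Rational(-554, 175) ≈ -3.1657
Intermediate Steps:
Function('M')(A, a) = -5
Q = -1 (Q = Add(-3, 2) = -1)
Mul(554, Pow(Add(Mul(Add(Q, Mul(5, Function('M')(0, 5))), 7), 7), -1)) = Mul(554, Pow(Add(Mul(Add(-1, Mul(5, -5)), 7), 7), -1)) = Mul(554, Pow(Add(Mul(Add(-1, -25), 7), 7), -1)) = Mul(554, Pow(Add(Mul(-26, 7), 7), -1)) = Mul(554, Pow(Add(-182, 7), -1)) = Mul(554, Pow(-175, -1)) = Mul(554, Rational(-1, 175)) = Rational(-554, 175)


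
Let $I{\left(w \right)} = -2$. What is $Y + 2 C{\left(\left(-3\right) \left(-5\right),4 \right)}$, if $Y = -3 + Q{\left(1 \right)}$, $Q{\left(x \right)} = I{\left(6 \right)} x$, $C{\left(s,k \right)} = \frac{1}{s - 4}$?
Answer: $- \frac{53}{11} \approx -4.8182$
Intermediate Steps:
$C{\left(s,k \right)} = \frac{1}{-4 + s}$
$Q{\left(x \right)} = - 2 x$
$Y = -5$ ($Y = -3 - 2 = -5$)
$Y + 2 C{\left(\left(-3\right) \left(-5\right),4 \right)} = -5 + \frac{2}{-4 - -15} = -5 + \frac{2}{-4 + 15} = -5 + \frac{2}{11} = - \frac{53}{11}$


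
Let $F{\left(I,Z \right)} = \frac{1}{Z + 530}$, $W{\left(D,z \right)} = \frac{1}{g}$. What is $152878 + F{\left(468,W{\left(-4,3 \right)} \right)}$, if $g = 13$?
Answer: $\frac{1053482311}{6891} \approx 1.5288 \cdot 10^{5}$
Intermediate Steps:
$W{\left(D,z \right)} = \frac{1}{13}$
$F{\left(I,Z \right)} = \frac{1}{530 + Z}$
$152878 + F{\left(468,W{\left(-4,3 \right)} \right)} = 152878 + \frac{1}{530 + \frac{1}{13}} = 152878 + \frac{1}{\frac{6891}{13}} = 152878 + \frac{13}{6891} = \frac{1053482311}{6891}$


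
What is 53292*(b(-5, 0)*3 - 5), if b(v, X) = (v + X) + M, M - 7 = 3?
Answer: 532920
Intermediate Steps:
M = 10 (M = 7 + 3 = 10)
b(v, X) = 10 + X + v (b(v, X) = (v + X) + 10 = (X + v) + 10 = 10 + X + v)
53292*(b(-5, 0)*3 - 5) = 53292*((10 + 0 - 5)*3 - 5) = 53292*(5*3 - 5) = 53292*(15 - 5) = 53292*10 = 532920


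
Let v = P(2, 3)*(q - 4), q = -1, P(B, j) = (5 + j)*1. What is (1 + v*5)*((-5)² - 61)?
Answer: 7164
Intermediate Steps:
P(B, j) = 5 + j
v = -40 (v = (5 + 3)*(-1 - 4) = 8*(-5) = -40)
(1 + v*5)*((-5)² - 61) = (1 - 40*5)*((-5)² - 61) = (1 - 200)*(25 - 61) = -199*(-36) = 7164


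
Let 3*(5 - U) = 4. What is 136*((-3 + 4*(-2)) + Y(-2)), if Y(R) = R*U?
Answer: -7480/3 ≈ -2493.3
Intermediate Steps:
U = 11/3 (U = 5 - 1/3*4 = 5 - 4/3 = 11/3 ≈ 3.6667)
Y(R) = 11*R/3 (Y(R) = R*(11/3) = 11*R/3)
136*((-3 + 4*(-2)) + Y(-2)) = 136*((-3 + 4*(-2)) + (11/3)*(-2)) = 136*((-3 - 8) - 22/3) = 136*(-11 - 22/3) = 136*(-55/3) = -7480/3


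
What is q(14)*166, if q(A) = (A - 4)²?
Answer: 16600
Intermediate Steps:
q(A) = (-4 + A)²
q(14)*166 = (-4 + 14)²*166 = 10²*166 = 100*166 = 16600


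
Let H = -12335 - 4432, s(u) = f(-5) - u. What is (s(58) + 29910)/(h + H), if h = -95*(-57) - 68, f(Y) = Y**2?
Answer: -29877/11420 ≈ -2.6162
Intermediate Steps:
h = 5347 (h = 5415 - 68 = 5347)
s(u) = 25 - u (s(u) = (-5)**2 - u = 25 - u)
H = -16767
(s(58) + 29910)/(h + H) = ((25 - 1*58) + 29910)/(5347 - 16767) = ((25 - 58) + 29910)/(-11420) = (-33 + 29910)*(-1/11420) = 29877*(-1/11420) = -29877/11420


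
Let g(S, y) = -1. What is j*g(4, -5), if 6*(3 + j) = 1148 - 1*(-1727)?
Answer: -2857/6 ≈ -476.17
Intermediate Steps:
j = 2857/6 (j = -3 + (1148 - 1*(-1727))/6 = -3 + (1148 + 1727)/6 = -3 + (⅙)*2875 = -3 + 2875/6 = 2857/6 ≈ 476.17)
j*g(4, -5) = (2857/6)*(-1) = -2857/6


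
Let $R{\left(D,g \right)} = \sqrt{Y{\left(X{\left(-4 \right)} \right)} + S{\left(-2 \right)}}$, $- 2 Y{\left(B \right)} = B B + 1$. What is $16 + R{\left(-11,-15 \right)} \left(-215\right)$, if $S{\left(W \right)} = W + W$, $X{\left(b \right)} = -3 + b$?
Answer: $16 - 215 i \sqrt{29} \approx 16.0 - 1157.8 i$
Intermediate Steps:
$Y{\left(B \right)} = - \frac{1}{2} - \frac{B^{2}}{2}$ ($Y{\left(B \right)} = - \frac{B B + 1}{2} = - \frac{B^{2} + 1}{2} = - \frac{1 + B^{2}}{2} = - \frac{1}{2} - \frac{B^{2}}{2}$)
$S{\left(W \right)} = 2 W$
$R{\left(D,g \right)} = i \sqrt{29}$ ($R{\left(D,g \right)} = \sqrt{\left(- \frac{1}{2} - \frac{\left(-3 - 4\right)^{2}}{2}\right) + 2 \left(-2\right)} = \sqrt{\left(- \frac{1}{2} - \frac{\left(-7\right)^{2}}{2}\right) - 4} = \sqrt{\left(- \frac{1}{2} - \frac{49}{2}\right) - 4} = \sqrt{-25 - 4} = \sqrt{-29} = i \sqrt{29}$)
$16 + R{\left(-11,-15 \right)} \left(-215\right) = 16 + i \sqrt{29} \left(-215\right) = 16 - 215 i \sqrt{29}$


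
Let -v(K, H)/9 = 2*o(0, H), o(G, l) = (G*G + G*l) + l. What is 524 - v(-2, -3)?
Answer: 470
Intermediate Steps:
o(G, l) = l + G² + G*l (o(G, l) = (G² + G*l) + l = l + G² + G*l)
v(K, H) = -18*H (v(K, H) = -18*(H + 0² + 0*H) = -18*(H + 0 + 0) = -18*H)
524 - v(-2, -3) = 524 - (-18)*(-3) = 524 - 1*54 = 524 - 54 = 470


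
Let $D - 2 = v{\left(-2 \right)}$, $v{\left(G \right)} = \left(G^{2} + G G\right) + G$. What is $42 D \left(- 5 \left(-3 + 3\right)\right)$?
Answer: $0$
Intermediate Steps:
$v{\left(G \right)} = G + 2 G^{2}$ ($v{\left(G \right)} = \left(G^{2} + G^{2}\right) + G = 2 G^{2} + G = G + 2 G^{2}$)
$D = 8$ ($D = 2 - 2 \left(1 + 2 \left(-2\right)\right) = 2 - 2 \left(1 - 4\right) = 2 - -6 = 2 + 6 = 8$)
$42 D \left(- 5 \left(-3 + 3\right)\right) = 42 \cdot 8 \left(- 5 \left(-3 + 3\right)\right) = 336 \left(\left(-5\right) 0\right) = 336 \cdot 0 = 0$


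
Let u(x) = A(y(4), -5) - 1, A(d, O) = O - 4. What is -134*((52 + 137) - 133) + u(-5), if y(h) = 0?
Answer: -7514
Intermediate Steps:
A(d, O) = -4 + O
u(x) = -10 (u(x) = (-4 - 5) - 1 = -9 - 1 = -10)
-134*((52 + 137) - 133) + u(-5) = -134*((52 + 137) - 133) - 10 = -134*(189 - 133) - 10 = -134*56 - 10 = -7504 - 10 = -7514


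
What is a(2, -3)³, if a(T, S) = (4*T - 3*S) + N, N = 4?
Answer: 9261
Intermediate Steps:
a(T, S) = 4 - 3*S + 4*T (a(T, S) = (4*T - 3*S) + 4 = (-3*S + 4*T) + 4 = 4 - 3*S + 4*T)
a(2, -3)³ = (4 - 3*(-3) + 4*2)³ = (4 + 9 + 8)³ = 21³ = 9261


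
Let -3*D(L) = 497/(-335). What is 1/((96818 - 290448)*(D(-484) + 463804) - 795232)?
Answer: -3/269421778522 ≈ -1.1135e-11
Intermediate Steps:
D(L) = 497/1005 (D(L) = -497/(3*(-335)) = -497*(-1)/(3*335) = -⅓*(-497/335) = 497/1005)
1/((96818 - 290448)*(D(-484) + 463804) - 795232) = 1/((96818 - 290448)*(497/1005 + 463804) - 795232) = 1/(-193630*466123517/1005 - 795232) = 1/(-269419392826/3 - 795232) = 1/(-269421778522/3) = -3/269421778522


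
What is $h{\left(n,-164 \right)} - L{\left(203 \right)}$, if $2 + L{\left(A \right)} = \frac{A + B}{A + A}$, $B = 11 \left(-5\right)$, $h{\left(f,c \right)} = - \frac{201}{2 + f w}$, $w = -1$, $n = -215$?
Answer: $\frac{4463}{6293} \approx 0.7092$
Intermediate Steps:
$h{\left(f,c \right)} = - \frac{201}{2 - f}$ ($h{\left(f,c \right)} = - \frac{201}{2 + f \left(-1\right)} = - \frac{201}{2 - f}$)
$B = -55$
$L{\left(A \right)} = -2 + \frac{-55 + A}{2 A}$ ($L{\left(A \right)} = -2 + \frac{A - 55}{A + A} = -2 + \frac{-55 + A}{2 A}$)
$h{\left(n,-164 \right)} - L{\left(203 \right)} = \frac{201}{-2 - 215} - \frac{-55 - 609}{2 \cdot 203} = \frac{201}{-217} - \frac{1}{2} \cdot \frac{1}{203} \left(-55 - 609\right) = 201 \left(- \frac{1}{217}\right) - \frac{1}{2} \cdot \frac{1}{203} \left(-664\right) = - \frac{201}{217} - - \frac{332}{203} = - \frac{201}{217} + \frac{332}{203} = \frac{4463}{6293}$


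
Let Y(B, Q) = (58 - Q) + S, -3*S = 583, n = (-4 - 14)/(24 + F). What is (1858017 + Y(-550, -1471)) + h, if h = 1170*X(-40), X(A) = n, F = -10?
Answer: 39014795/21 ≈ 1.8578e+6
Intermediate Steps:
n = -9/7 (n = (-4 - 14)/(24 - 10) = -18/14 = -18*1/14 = -9/7 ≈ -1.2857)
X(A) = -9/7
S = -583/3 (S = -⅓*583 = -583/3 ≈ -194.33)
h = -10530/7 (h = 1170*(-9/7) = -10530/7 ≈ -1504.3)
Y(B, Q) = -409/3 - Q (Y(B, Q) = (58 - Q) - 583/3 = -409/3 - Q)
(1858017 + Y(-550, -1471)) + h = (1858017 + (-409/3 - 1*(-1471))) - 10530/7 = (1858017 + (-409/3 + 1471)) - 10530/7 = (1858017 + 4004/3) - 10530/7 = 5578055/3 - 10530/7 = 39014795/21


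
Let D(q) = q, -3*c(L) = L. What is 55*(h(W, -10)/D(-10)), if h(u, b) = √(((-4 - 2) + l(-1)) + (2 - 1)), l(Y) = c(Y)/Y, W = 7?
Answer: -22*I*√3/3 ≈ -12.702*I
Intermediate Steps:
c(L) = -L/3
l(Y) = -⅓ (l(Y) = (-Y/3)/Y = -⅓)
h(u, b) = 4*I*√3/3 (h(u, b) = √(((-4 - 2) - ⅓) + (2 - 1)) = √((-6 - ⅓) + 1) = √(-19/3 + 1) = √(-16/3) = 4*I*√3/3)
55*(h(W, -10)/D(-10)) = 55*((4*I*√3/3)/(-10)) = 55*((4*I*√3/3)*(-⅒)) = 55*(-2*I*√3/15) = -22*I*√3/3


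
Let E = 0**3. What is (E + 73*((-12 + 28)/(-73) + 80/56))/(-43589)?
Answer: -618/305123 ≈ -0.0020254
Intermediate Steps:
E = 0
(E + 73*((-12 + 28)/(-73) + 80/56))/(-43589) = (0 + 73*((-12 + 28)/(-73) + 80/56))/(-43589) = (0 + 73*(16*(-1/73) + 80*(1/56)))*(-1/43589) = (0 + 73*(-16/73 + 10/7))*(-1/43589) = (0 + 73*(618/511))*(-1/43589) = (0 + 618/7)*(-1/43589) = (618/7)*(-1/43589) = -618/305123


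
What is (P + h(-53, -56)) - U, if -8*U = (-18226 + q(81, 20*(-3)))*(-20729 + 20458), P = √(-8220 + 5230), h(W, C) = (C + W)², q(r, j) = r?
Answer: 5012343/8 + I*√2990 ≈ 6.2654e+5 + 54.681*I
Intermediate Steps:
P = I*√2990 (P = √(-2990) = I*√2990 ≈ 54.681*I)
U = -4917295/8 (U = -(-18226 + 81)*(-20729 + 20458)/8 = -(-18145)*(-271)/8 = -⅛*4917295 = -4917295/8 ≈ -6.1466e+5)
(P + h(-53, -56)) - U = (I*√2990 + (-56 - 53)²) - 1*(-4917295/8) = (I*√2990 + (-109)²) + 4917295/8 = (I*√2990 + 11881) + 4917295/8 = (11881 + I*√2990) + 4917295/8 = 5012343/8 + I*√2990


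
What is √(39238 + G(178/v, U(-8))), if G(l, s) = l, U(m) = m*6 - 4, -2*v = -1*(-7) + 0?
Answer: √1920170/7 ≈ 197.96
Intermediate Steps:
v = -7/2 (v = -(-1*(-7) + 0)/2 = -(7 + 0)/2 = -½*7 = -7/2 ≈ -3.5000)
U(m) = -4 + 6*m (U(m) = 6*m - 4 = -4 + 6*m)
√(39238 + G(178/v, U(-8))) = √(39238 + 178/(-7/2)) = √(39238 + 178*(-2/7)) = √(39238 - 356/7) = √(274310/7) = √1920170/7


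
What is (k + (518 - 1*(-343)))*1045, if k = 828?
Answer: 1765005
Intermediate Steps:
(k + (518 - 1*(-343)))*1045 = (828 + (518 - 1*(-343)))*1045 = (828 + (518 + 343))*1045 = (828 + 861)*1045 = 1689*1045 = 1765005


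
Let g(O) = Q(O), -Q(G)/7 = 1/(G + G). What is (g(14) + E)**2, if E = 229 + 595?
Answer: 10857025/16 ≈ 6.7856e+5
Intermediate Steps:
Q(G) = -7/(2*G) (Q(G) = -7/(G + G) = -7*1/(2*G) = -7/(2*G))
g(O) = -7/(2*O)
E = 824
(g(14) + E)**2 = (-7/2/14 + 824)**2 = (-7/2*1/14 + 824)**2 = (-1/4 + 824)**2 = (3295/4)**2 = 10857025/16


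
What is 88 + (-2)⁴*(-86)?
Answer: -1288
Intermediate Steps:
88 + (-2)⁴*(-86) = 88 + 16*(-86) = 88 - 1376 = -1288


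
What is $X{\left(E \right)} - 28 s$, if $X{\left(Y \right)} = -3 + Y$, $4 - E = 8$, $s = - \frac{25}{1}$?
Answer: $693$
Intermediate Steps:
$s = -25$ ($s = \left(-25\right) 1 = -25$)
$E = -4$ ($E = 4 - 8 = -4$)
$X{\left(E \right)} - 28 s = \left(-3 - 4\right) - -700 = -7 + 700 = 693$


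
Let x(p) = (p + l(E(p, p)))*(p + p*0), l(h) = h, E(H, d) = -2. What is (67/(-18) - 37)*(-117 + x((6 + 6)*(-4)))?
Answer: -557813/6 ≈ -92969.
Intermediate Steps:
x(p) = p*(-2 + p) (x(p) = (p - 2)*(p + p*0) = (-2 + p)*(p + 0) = (-2 + p)*p = p*(-2 + p))
(67/(-18) - 37)*(-117 + x((6 + 6)*(-4))) = (67/(-18) - 37)*(-117 + ((6 + 6)*(-4))*(-2 + (6 + 6)*(-4))) = (67*(-1/18) - 37)*(-117 + (12*(-4))*(-2 + 12*(-4))) = (-67/18 - 37)*(-117 - 48*(-2 - 48)) = -733*(-117 - 48*(-50))/18 = -733*(-117 + 2400)/18 = -733/18*2283 = -557813/6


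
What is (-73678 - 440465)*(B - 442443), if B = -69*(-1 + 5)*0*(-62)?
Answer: 227478971349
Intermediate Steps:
B = 0 (B = -276*0*(-62) = -69*0*(-62) = 0*(-62) = 0)
(-73678 - 440465)*(B - 442443) = (-73678 - 440465)*(0 - 442443) = -514143*(-442443) = 227478971349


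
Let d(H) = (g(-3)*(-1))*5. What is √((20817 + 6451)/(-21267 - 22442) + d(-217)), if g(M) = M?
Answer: √170803/109 ≈ 3.7916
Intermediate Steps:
d(H) = 15 (d(H) = -3*(-1)*5 = 3*5 = 15)
√((20817 + 6451)/(-21267 - 22442) + d(-217)) = √((20817 + 6451)/(-21267 - 22442) + 15) = √(27268/(-43709) + 15) = √(27268*(-1/43709) + 15) = √(-68/109 + 15) = √(1567/109) = √170803/109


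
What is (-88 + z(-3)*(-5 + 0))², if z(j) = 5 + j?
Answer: 9604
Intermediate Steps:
(-88 + z(-3)*(-5 + 0))² = (-88 + (5 - 3)*(-5 + 0))² = (-88 + 2*(-5))² = (-88 - 10)² = (-98)² = 9604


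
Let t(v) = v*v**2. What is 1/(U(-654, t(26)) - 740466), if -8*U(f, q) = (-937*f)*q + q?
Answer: -1/1347059869 ≈ -7.4236e-10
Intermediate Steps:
t(v) = v**3
U(f, q) = -q/8 + 937*f*q/8 (U(f, q) = -((-937*f)*q + q)/8 = -(-937*f*q + q)/8 = -(q - 937*f*q)/8 = -q/8 + 937*f*q/8)
1/(U(-654, t(26)) - 740466) = 1/((1/8)*26**3*(-1 + 937*(-654)) - 740466) = 1/((1/8)*17576*(-1 - 612798) - 740466) = 1/((1/8)*17576*(-612799) - 740466) = 1/(-1346319403 - 740466) = 1/(-1347059869) = -1/1347059869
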